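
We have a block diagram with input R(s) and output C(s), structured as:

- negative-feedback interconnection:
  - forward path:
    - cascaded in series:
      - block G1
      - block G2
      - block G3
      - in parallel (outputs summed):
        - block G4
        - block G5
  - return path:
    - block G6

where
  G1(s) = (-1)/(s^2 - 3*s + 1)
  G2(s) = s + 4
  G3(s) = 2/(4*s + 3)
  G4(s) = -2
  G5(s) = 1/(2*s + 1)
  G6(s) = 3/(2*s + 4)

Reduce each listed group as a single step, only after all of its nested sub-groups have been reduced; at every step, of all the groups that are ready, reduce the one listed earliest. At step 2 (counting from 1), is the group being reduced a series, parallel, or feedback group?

Answer: series

Working:
Step 1. reduce the parallel group G4, G5
Step 2. combine G1, G2, G3, (G4+G5) in series
Step 3. feedback reduction of (G1*G2*G3*(G4+G5)), G6
Step 2 collapses a series group.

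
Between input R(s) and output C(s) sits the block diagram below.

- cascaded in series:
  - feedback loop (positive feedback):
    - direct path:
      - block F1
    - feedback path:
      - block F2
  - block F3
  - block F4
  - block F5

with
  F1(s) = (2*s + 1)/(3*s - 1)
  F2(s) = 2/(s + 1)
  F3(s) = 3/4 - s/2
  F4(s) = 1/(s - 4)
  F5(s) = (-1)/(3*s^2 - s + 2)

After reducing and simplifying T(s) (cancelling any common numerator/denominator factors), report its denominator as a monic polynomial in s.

[1] close the feedback loop around F1, F2, giving (2*s^2 + 3*s + 1)/(3*s^2 - 2*s - 3)
[2] cascade [F1/(1-F1*F2)], F3, F4, F5, giving (4*s^3 - 7*s - 3)/(36*s^5 - 180*s^4 + 140*s^3 + 12*s^2 - 8*s + 96)
No further cancellation is possible in the step-2 result, so that is T(s). Its denominator becomes monic after dividing by the leading coefficient 36.

Final answer: s^5 - 5*s^4 + 35*s^3/9 + s^2/3 - 2*s/9 + 8/3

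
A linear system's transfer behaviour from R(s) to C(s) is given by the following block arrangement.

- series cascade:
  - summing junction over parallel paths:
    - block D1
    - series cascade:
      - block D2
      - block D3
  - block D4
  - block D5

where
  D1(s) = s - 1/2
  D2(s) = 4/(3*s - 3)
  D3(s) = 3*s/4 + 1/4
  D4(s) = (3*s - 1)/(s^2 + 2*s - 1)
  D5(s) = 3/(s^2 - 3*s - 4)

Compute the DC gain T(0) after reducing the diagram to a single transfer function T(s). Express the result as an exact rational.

Step 1: combine D2, D3 in series: (3*s + 1)/(3*s - 3)
Step 2: sum the parallel branches D1, (D2*D3): (6*s^2 - 3*s + 5)/(6*s - 6)
Step 3: reduce the series chain (D1+(D2*D3)), D4, D5: (18*s^3 - 15*s^2 + 18*s - 5)/(2*s^5 - 4*s^4 - 20*s^3 + 12*s^2 + 18*s - 8)
That last expression is T(s); at s = 0 only the constant terms survive, so T(0) = -5/(-8) = 5/8.

Therefore the answer is 5/8.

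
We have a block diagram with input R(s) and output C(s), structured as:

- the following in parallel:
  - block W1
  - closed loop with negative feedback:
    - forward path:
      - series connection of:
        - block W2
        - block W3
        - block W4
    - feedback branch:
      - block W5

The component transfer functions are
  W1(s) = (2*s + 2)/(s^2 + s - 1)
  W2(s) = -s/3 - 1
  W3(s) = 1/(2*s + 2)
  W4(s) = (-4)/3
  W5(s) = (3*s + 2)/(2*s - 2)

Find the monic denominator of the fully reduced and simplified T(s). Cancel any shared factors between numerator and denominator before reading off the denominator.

1. series reduction of W2, W3, W4 gives (2*s + 6)/(9*s + 9)
2. collapse the loop ((W2*W3*W4) forward, W5 return) gives (2*s^2 + 4*s - 6)/(12*s^2 + 11*s - 3)
3. parallel reduction of W1, [(W2*W3*W4)/(1+(W2*W3*W4)*W5)] gives (2*s^4 + 30*s^3 + 42*s^2 + 6*s)/(12*s^4 + 23*s^3 - 4*s^2 - 14*s + 3)
T(s) is the step-3 result (common factors already cancelled). Leading coefficient of the denominator: 12. Divide through by 12 for the monic polynomial.

Answer: s^4 + 23*s^3/12 - s^2/3 - 7*s/6 + 1/4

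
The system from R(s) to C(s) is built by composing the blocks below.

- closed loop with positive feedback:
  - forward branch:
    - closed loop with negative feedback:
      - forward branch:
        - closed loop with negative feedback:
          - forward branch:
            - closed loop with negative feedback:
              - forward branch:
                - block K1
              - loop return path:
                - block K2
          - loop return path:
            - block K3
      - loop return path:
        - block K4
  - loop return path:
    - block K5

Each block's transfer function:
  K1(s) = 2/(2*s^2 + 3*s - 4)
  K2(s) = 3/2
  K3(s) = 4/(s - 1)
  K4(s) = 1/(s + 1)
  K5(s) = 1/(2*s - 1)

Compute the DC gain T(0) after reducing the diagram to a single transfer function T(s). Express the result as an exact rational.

Step 1: reduce the feedback loop with forward K1 and return K2 = 2/(2*s^2 + 3*s - 1)
Step 2: reduce the feedback loop with forward [K1/(1+K1*K2)] and return K3 = (2*s - 2)/(2*s^3 + s^2 - 4*s + 9)
Step 3: apply the feedback formula to [[K1/(1+K1*K2)]/(1+[K1/(1+K1*K2)]*K3)], K4 = (2*s^2 - 2)/(2*s^4 + 3*s^3 - 3*s^2 + 7*s + 7)
Step 4: collapse the loop ([[[K1/(1+K1*K2)]/(1+[K1/(1+K1*K2)]*K3)]/(1+[[K1/(1+K1*K2)]/(1+[K1/(1+K1*K2)]*K3)]*K4)] forward, K5 return) = (4*s^3 - 2*s^2 - 4*s + 2)/(4*s^5 + 4*s^4 - 9*s^3 + 15*s^2 + 7*s - 5)
That last expression is T(s); at s = 0 only the constant terms survive, so T(0) = 2/(-5) = -2/5.

Answer: -2/5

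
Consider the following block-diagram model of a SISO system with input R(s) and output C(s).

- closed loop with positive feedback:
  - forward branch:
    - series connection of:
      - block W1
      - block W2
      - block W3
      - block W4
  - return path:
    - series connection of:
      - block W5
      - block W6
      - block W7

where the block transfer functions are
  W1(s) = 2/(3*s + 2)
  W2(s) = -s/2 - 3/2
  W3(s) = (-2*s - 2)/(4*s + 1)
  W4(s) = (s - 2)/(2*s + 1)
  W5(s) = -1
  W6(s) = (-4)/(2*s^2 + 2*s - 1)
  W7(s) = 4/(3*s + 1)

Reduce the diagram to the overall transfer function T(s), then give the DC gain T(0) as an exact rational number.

The answer is 6/95.

Reasoning:
(1) series reduction of W1, W2, W3, W4 -> (2*s^3 + 4*s^2 - 10*s - 12)/(24*s^3 + 34*s^2 + 15*s + 2)
(2) cascade W5, W6, W7 -> 16/(6*s^3 + 8*s^2 - s - 1)
(3) feedback reduction of (W1*W2*W3*W4), (W5*W6*W7) -> (12*s^6 + 40*s^5 - 30*s^4 - 158*s^3 - 90*s^2 + 22*s + 12)/(144*s^6 + 396*s^5 + 338*s^4 + 42*s^3 - 97*s^2 + 143*s + 190)
Evaluating the step-3 result (the overall T(s)) at s = 0 gives T(0) = 12/190 = 6/95.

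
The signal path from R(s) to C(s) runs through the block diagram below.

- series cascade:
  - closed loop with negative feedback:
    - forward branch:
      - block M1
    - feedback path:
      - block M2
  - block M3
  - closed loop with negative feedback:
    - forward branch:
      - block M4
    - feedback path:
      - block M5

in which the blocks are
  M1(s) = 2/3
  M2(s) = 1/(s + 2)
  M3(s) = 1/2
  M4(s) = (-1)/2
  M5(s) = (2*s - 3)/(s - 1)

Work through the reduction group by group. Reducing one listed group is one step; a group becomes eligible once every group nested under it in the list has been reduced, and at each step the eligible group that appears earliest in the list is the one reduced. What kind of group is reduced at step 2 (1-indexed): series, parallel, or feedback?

Step 1 - apply the feedback formula to M1, M2
Step 2 - close the feedback loop around M4, M5
Step 3 - combine [M1/(1+M1*M2)], M3, [M4/(1+M4*M5)] in series
So the answer for step 2 is feedback.

Hence the answer: feedback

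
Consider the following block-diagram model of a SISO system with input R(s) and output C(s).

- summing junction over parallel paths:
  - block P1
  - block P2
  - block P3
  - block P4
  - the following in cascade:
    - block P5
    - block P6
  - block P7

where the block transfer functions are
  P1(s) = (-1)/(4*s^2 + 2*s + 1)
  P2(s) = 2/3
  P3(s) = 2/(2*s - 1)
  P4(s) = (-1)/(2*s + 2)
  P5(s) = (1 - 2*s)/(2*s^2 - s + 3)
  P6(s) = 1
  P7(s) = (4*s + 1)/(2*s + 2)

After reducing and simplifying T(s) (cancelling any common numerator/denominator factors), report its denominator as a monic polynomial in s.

[1] multiply P5, P6 (series) -> (1 - 2*s)/(2*s^2 - s + 3)
[2] sum the parallel branches P1, P2, P3, P4, (P5*P6), P7 -> (128*s^6 - 32*s^5 + 188*s^4 + 128*s^3 + 103*s^2 + 17*s + 18)/(48*s^6 + 24*s^5 + 48*s^4 + 66*s^3 - 3*s^2 - 6*s - 9)
That last expression is T(s), already simplified. Scaling its denominator by 1/48 (the reciprocal of the leading coefficient) yields the monic denominator.

Hence the answer: s^6 + s^5/2 + s^4 + 11*s^3/8 - s^2/16 - s/8 - 3/16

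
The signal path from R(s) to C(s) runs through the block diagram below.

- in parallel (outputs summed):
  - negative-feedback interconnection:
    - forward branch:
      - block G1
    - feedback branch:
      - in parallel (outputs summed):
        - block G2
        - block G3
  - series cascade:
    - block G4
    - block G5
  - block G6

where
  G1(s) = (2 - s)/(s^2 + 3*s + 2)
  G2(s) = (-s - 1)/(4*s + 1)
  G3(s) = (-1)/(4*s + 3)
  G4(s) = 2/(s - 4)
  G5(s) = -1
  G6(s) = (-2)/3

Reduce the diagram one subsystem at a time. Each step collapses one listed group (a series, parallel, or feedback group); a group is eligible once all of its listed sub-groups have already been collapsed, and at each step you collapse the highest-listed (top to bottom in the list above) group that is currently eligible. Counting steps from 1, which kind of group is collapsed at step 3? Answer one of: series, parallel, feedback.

Answer: series

Working:
[1] parallel reduction of G2, G3
[2] feedback reduction of G1, (G2+G3)
[3] combine G4, G5 in series
[4] sum the parallel branches [G1/(1+G1*(G2+G3))], (G4*G5), G6
The group at step 3 is a series group.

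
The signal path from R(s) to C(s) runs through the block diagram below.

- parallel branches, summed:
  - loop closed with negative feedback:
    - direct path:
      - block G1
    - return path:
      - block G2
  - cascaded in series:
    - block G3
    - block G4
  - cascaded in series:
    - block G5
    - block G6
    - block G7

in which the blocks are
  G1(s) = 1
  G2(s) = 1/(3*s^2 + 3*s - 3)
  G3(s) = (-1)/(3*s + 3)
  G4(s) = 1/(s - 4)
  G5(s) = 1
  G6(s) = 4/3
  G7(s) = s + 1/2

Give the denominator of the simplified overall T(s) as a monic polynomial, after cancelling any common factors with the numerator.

The answer is s^4 - 2*s^3 - 23*s^2/3 - 2*s + 8/3.

Reasoning:
Step 1: collapse the loop (G1 forward, G2 return), giving (3*s^2 + 3*s - 3)/(3*s^2 + 3*s - 2)
Step 2: series reduction of G3, G4, giving (-1)/(3*s^2 - 9*s - 12)
Step 3: series reduction of G5, G6, G7, giving 4*s/3 + 2/3
Step 4: combine [G1/(1+G1*G2)], (G3*G4), (G5*G6*G7) in parallel, giving (12*s^5 - 9*s^4 - 122*s^3 - 145*s^2 + 8*s + 54)/(9*s^4 - 18*s^3 - 69*s^2 - 18*s + 24)
Step 4 gives the fully reduced T(s), with no common factor left to cancel. The denominator's leading coefficient is 9, so divide each of its coefficients by 9 to get the monic form.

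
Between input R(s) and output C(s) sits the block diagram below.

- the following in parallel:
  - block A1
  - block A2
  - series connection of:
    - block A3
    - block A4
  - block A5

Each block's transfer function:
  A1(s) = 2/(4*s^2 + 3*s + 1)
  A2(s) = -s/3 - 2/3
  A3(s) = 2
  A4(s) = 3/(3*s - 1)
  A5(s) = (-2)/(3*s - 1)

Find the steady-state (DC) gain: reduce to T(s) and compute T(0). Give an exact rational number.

First reduce the diagram to T(s).

Step 1 - combine A3, A4 in series; result 6/(3*s - 1)
Step 2 - add A1, A2, (A3*A4), A5 (parallel); result (-12*s^4 - 29*s^3 + 38*s^2 + 55*s + 8)/(36*s^3 + 15*s^2 - 3)
Evaluating the step-2 result (the overall T(s)) at s = 0 gives T(0) = 8/(-3) = -8/3.

Answer: -8/3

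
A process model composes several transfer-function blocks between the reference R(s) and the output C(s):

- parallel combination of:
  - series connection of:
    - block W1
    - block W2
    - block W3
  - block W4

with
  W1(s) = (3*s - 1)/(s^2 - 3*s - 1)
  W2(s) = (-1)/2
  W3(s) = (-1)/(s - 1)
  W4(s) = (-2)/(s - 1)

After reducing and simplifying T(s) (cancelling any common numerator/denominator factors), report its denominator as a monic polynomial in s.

Answer: s^3 - 4*s^2 + 2*s + 1

Working:
Step 1: series reduction of W1, W2, W3 -> (3*s - 1)/(2*s^3 - 8*s^2 + 4*s + 2)
Step 2: combine (W1*W2*W3), W4 in parallel -> (-4*s^2 + 15*s + 3)/(2*s^3 - 8*s^2 + 4*s + 2)
The result of step 2 is T(s) in lowest terms. Its denominator has leading coefficient 2; dividing the denominator through by 2 makes it monic.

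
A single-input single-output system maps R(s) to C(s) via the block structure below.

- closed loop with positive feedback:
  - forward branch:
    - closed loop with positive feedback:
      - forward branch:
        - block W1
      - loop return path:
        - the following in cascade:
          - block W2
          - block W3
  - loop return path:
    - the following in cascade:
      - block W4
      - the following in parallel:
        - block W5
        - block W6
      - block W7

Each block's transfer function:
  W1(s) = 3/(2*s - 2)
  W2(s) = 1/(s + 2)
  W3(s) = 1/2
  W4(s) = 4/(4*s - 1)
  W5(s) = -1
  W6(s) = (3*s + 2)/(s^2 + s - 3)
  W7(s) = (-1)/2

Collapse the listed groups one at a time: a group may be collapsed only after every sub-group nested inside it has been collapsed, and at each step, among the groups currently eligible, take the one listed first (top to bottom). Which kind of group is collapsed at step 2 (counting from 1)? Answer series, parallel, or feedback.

The answer is feedback.

Reasoning:
Step 1 - combine W2, W3 in series
Step 2 - apply the feedback formula to W1, (W2*W3)
Step 3 - add W5, W6 (parallel)
Step 4 - cascade W4, (W5+W6), W7
Step 5 - feedback reduction of [W1/(1-W1*(W2*W3))], (W4*(W5+W6)*W7)
Step 2 collapses a feedback group.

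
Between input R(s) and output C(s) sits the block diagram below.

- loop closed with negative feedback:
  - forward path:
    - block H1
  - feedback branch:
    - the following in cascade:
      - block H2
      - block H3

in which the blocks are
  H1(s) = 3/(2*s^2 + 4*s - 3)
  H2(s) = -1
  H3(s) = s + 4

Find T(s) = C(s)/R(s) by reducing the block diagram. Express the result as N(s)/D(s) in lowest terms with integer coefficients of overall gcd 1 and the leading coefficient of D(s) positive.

Step 1. reduce the series chain H2, H3, giving -s - 4
Step 2. reduce the feedback loop with forward H1 and return (H2*H3) - this is the overall T(s), already in the required normalized form

Final answer: 3/(2*s^2 + s - 15)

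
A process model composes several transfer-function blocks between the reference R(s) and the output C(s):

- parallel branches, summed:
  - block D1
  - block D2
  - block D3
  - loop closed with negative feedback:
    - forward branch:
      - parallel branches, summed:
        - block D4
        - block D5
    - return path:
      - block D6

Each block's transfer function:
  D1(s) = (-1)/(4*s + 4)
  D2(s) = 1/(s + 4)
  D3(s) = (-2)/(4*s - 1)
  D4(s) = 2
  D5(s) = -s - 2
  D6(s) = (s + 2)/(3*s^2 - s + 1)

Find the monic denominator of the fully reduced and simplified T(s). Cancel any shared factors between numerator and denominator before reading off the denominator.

First reduce the diagram to T(s).

[1] reduce the parallel group D4, D5 -> -s
[2] collapse the loop ((D4+D5) forward, D6 return) -> (-3*s^3 + s^2 - s)/(2*s^2 - 3*s + 1)
[3] add D1, D2, D3, [(D4+D5)/(1+(D4+D5)*D6)] (parallel) -> (-48*s^6 - 212*s^5 - 64*s^4 - 82*s^3 + 9*s^2 + 69*s - 32)/(32*s^5 + 104*s^4 - 124*s^3 - 88*s^2 + 92*s - 16)
Step 3 gives the fully reduced T(s), with no common factor left to cancel. The denominator's leading coefficient is 32, so divide each of its coefficients by 32 to get the monic form.

Answer: s^5 + 13*s^4/4 - 31*s^3/8 - 11*s^2/4 + 23*s/8 - 1/2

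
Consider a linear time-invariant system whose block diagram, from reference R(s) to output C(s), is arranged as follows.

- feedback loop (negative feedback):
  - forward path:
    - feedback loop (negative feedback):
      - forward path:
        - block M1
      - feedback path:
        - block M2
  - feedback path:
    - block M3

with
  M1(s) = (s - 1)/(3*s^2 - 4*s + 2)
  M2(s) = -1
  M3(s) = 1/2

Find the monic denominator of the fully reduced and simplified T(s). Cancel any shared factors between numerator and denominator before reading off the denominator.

First reduce the diagram to T(s).

(1) reduce the feedback loop with forward M1 and return M2, giving (s - 1)/(3*s^2 - 5*s + 3)
(2) collapse the loop ([M1/(1+M1*M2)] forward, M3 return), giving (2*s - 2)/(6*s^2 - 9*s + 5)
T(s) is the step-2 result (common factors already cancelled). Leading coefficient of the denominator: 6. Divide through by 6 for the monic polynomial.

Answer: s^2 - 3*s/2 + 5/6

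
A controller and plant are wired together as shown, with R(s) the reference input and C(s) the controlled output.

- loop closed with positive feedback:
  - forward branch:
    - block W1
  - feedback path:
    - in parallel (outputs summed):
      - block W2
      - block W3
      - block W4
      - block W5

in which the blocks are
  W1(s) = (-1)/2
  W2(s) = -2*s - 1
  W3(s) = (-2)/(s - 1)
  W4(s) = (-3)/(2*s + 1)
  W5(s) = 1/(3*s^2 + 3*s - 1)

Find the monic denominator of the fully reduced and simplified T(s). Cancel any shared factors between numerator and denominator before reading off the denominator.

Reducing step by step:

1. parallel reduction of W2, W3, W4, W5: (-12*s^5 - 12*s^4 - 8*s^3 - 4*s^2 + 9*s - 3)/(6*s^4 + 3*s^3 - 8*s^2 - 2*s + 1)
2. close the feedback loop around W1, (W2+W3+W4+W5): (6*s^4 + 3*s^3 - 8*s^2 - 2*s + 1)/(12*s^5 + 2*s^3 + 20*s^2 - 5*s + 1)
That last expression is T(s), already simplified. Scaling its denominator by 1/12 (the reciprocal of the leading coefficient) yields the monic denominator.

Answer: s^5 + s^3/6 + 5*s^2/3 - 5*s/12 + 1/12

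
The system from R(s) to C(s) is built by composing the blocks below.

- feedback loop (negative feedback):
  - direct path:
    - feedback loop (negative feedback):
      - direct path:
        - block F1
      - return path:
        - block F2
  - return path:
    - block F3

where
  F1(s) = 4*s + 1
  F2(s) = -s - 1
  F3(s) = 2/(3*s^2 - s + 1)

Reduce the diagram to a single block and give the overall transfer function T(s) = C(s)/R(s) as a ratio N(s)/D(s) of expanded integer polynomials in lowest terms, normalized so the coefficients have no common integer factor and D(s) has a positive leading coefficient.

(1) close the feedback loop around F1, F2, giving (-4*s - 1)/(4*s^2 + 5*s)
(2) apply the feedback formula to [F1/(1+F1*F2)], F3, which is the overall transfer function T(s) = C(s)/R(s) in lowest terms

Therefore the answer is (-12*s^3 + s^2 - 3*s - 1)/(12*s^4 + 11*s^3 - s^2 - 3*s - 2).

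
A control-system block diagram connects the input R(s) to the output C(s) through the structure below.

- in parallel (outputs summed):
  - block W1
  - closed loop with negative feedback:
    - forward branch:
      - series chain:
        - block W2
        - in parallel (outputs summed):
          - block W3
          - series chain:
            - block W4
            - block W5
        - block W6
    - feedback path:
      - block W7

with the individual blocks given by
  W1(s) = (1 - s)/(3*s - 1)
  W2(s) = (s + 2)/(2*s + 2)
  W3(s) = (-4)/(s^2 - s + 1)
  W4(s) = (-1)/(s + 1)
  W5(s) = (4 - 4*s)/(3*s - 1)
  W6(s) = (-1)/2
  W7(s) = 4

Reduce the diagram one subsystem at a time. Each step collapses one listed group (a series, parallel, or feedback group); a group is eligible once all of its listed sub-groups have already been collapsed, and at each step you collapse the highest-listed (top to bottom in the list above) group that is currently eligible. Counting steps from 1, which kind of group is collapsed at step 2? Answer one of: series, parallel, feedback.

Step 1: series reduction of W4, W5
Step 2: add W3, (W4*W5) (parallel)
Step 3: multiply W2, (W3+(W4*W5)), W6 (series)
Step 4: collapse the loop ((W2*(W3+(W4*W5))*W6) forward, W7 return)
Step 5: reduce the parallel group W1, [(W2*(W3+(W4*W5))*W6)/(1+(W2*(W3+(W4*W5))*W6)*W7)]
At step 2 the group reduced is parallel.

Hence the answer: parallel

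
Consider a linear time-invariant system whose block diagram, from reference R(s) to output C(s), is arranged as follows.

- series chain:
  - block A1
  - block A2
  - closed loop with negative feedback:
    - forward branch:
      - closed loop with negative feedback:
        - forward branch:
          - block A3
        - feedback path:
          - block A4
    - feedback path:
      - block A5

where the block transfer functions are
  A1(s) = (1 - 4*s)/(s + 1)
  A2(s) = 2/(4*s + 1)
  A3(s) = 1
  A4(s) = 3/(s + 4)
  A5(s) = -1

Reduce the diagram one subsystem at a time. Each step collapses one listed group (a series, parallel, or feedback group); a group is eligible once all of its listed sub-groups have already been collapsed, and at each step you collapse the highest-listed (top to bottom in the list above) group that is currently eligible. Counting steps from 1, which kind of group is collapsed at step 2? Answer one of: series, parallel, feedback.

Reducing step by step:

(1) feedback reduction of A3, A4
(2) reduce the feedback loop with forward [A3/(1+A3*A4)] and return A5
(3) combine A1, A2, [[A3/(1+A3*A4)]/(1+[A3/(1+A3*A4)]*A5)] in series
The group at step 2 is a feedback group.

Answer: feedback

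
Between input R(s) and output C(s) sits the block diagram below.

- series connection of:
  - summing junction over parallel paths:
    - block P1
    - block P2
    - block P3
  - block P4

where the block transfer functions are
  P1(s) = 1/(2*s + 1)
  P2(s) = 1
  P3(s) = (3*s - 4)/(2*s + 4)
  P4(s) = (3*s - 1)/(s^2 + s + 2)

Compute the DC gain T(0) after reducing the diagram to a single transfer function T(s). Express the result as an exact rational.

Reducing step by step:

(1) sum the parallel branches P1, P2, P3, giving (10*s^2 + 7*s + 4)/(4*s^2 + 10*s + 4)
(2) multiply (P1+P2+P3), P4 (series), giving (30*s^3 + 11*s^2 + 5*s - 4)/(4*s^4 + 14*s^3 + 22*s^2 + 24*s + 8)
The step-2 result is T(s). Setting s = 0: T(0) = -4/8 = -1/2.

Answer: -1/2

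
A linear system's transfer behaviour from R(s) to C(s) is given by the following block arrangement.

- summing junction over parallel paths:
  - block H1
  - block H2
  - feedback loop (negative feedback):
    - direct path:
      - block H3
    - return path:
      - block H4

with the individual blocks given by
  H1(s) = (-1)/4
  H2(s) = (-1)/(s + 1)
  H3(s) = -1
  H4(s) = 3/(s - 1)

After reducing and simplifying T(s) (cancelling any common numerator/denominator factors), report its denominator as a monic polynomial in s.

Step 1 - apply the feedback formula to H3, H4 = (1 - s)/(s - 4)
Step 2 - parallel reduction of H1, H2, [H3/(1+H3*H4)] = (-5*s^2 - s + 24)/(4*s^2 - 12*s - 16)
Step 2 gives the fully reduced T(s), with no common factor left to cancel. The denominator's leading coefficient is 4, so divide each of its coefficients by 4 to get the monic form.

Answer: s^2 - 3*s - 4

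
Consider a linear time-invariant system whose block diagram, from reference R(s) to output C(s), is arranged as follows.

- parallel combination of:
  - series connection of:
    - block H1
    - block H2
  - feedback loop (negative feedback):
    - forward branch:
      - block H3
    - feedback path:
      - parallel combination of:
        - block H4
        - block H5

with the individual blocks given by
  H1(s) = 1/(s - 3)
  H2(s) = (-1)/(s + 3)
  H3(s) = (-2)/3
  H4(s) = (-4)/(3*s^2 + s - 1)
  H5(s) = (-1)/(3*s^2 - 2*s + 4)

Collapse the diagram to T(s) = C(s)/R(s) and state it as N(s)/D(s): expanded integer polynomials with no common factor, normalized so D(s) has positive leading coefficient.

First reduce the diagram to T(s).

1. cascade H1, H2 -> (-1)/(s^2 - 9)
2. reduce the parallel group H4, H5 -> (-15*s^2 + 7*s - 15)/(9*s^4 - 3*s^3 + 7*s^2 + 6*s - 4)
3. feedback reduction of H3, (H4+H5) -> (-18*s^4 + 6*s^3 - 14*s^2 - 12*s + 8)/(27*s^4 - 9*s^3 + 51*s^2 + 4*s + 18)
4. sum the parallel branches (H1*H2), [H3/(1+H3*(H4+H5))]; the result is T(s) itself (integer coefficients, no common factor, positive leading denominator coefficient)

Answer: (-18*s^6 + 6*s^5 + 121*s^4 - 57*s^3 + 83*s^2 + 104*s - 90)/(27*s^6 - 9*s^5 - 192*s^4 + 85*s^3 - 441*s^2 - 36*s - 162)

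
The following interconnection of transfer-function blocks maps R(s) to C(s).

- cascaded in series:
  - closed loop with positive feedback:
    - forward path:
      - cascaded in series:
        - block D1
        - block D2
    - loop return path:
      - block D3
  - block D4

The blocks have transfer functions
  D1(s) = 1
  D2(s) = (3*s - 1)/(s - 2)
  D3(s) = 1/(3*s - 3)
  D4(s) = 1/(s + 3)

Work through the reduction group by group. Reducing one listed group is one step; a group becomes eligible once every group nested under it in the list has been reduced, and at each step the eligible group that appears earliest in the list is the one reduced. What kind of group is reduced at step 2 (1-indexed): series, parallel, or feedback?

Answer: feedback

Working:
Step 1. cascade D1, D2
Step 2. apply the feedback formula to (D1*D2), D3
Step 3. series reduction of [(D1*D2)/(1-(D1*D2)*D3)], D4
At step 2 the group reduced is feedback.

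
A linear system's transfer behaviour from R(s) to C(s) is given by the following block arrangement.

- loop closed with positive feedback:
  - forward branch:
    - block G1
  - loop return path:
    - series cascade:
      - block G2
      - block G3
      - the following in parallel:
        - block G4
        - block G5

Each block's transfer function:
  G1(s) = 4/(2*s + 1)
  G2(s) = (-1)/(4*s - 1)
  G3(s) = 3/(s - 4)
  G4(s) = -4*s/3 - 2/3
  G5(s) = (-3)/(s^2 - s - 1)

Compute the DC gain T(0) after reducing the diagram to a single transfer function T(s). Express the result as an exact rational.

Step 1 - add G4, G5 (parallel) = (-4*s^3 + 2*s^2 + 6*s - 7)/(3*s^2 - 3*s - 3)
Step 2 - combine G2, G3, (G4+G5) in series = (4*s^3 - 2*s^2 - 6*s + 7)/(4*s^4 - 21*s^3 + 17*s^2 + 13*s - 4)
Step 3 - collapse the loop (G1 forward, (G2*G3*(G4+G5)) return) = (16*s^4 - 84*s^3 + 68*s^2 + 52*s - 16)/(8*s^5 - 38*s^4 - 3*s^3 + 51*s^2 + 29*s - 32)
That last expression is T(s); at s = 0 only the constant terms survive, so T(0) = -16/(-32) = 1/2.

Therefore the answer is 1/2.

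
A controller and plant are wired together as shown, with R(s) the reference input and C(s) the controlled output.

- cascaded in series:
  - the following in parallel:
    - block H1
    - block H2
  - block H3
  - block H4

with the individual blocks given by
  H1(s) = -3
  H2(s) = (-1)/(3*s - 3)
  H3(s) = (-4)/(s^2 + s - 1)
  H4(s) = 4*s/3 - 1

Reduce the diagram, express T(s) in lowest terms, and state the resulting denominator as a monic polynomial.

Step 1: combine H1, H2 in parallel gives (8 - 9*s)/(3*s - 3)
Step 2: reduce the series chain (H1+H2), H3, H4 gives (144*s^2 - 236*s + 96)/(9*s^3 - 18*s + 9)
The result of step 2 is T(s) in lowest terms. Its denominator has leading coefficient 9; dividing the denominator through by 9 makes it monic.

Answer: s^3 - 2*s + 1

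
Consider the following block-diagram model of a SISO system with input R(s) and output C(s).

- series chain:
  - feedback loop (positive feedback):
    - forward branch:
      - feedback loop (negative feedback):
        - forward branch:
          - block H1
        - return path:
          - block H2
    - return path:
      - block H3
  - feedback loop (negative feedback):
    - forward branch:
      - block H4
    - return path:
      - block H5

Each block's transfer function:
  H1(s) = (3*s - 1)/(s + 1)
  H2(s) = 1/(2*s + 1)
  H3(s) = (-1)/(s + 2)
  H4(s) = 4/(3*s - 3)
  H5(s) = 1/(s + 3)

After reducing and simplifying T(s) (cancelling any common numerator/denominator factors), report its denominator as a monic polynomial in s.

1. close the feedback loop around H1, H2 = (6*s^2 + s - 1)/(2*s^2 + 6*s)
2. close the feedback loop around [H1/(1+H1*H2)], H3 = (6*s^3 + 13*s^2 + s - 2)/(2*s^3 + 16*s^2 + 13*s - 1)
3. apply the feedback formula to H4, H5 = (4*s + 12)/(3*s^2 + 6*s - 5)
4. combine [[H1/(1+H1*H2)]/(1-[H1/(1+H1*H2)]*H3)], [H4/(1+H4*H5)] in series = (24*s^4 + 124*s^3 + 160*s^2 + 4*s - 24)/(6*s^5 + 60*s^4 + 125*s^3 - 5*s^2 - 71*s + 5)
The result of step 4 is T(s) in lowest terms. Its denominator has leading coefficient 6; dividing the denominator through by 6 makes it monic.

Therefore the answer is s^5 + 10*s^4 + 125*s^3/6 - 5*s^2/6 - 71*s/6 + 5/6.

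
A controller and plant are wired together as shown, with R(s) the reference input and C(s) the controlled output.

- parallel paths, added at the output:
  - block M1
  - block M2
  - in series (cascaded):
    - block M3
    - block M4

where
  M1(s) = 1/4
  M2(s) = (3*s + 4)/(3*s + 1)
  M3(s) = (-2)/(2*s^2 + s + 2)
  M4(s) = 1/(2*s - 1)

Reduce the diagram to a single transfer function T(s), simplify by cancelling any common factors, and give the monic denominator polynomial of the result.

Reducing step by step:

(1) reduce the series chain M3, M4, giving (-2)/(4*s^3 + 3*s - 2)
(2) add M1, M2, (M3*M4) (parallel), giving (60*s^4 + 68*s^3 + 45*s^2 - 3*s - 42)/(48*s^4 + 16*s^3 + 36*s^2 - 12*s - 8)
T(s) is the step-2 result (common factors already cancelled). Leading coefficient of the denominator: 48. Divide through by 48 for the monic polynomial.

Answer: s^4 + s^3/3 + 3*s^2/4 - s/4 - 1/6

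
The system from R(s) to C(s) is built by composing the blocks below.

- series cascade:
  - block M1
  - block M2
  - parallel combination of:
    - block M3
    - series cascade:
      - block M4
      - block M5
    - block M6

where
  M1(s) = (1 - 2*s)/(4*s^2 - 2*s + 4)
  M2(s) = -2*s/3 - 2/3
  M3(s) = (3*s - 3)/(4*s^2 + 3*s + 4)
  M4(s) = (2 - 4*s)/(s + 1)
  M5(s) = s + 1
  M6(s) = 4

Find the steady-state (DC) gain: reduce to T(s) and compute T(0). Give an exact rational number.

[1] multiply M4, M5 (series) gives 2 - 4*s
[2] parallel reduction of M3, (M4*M5), M6 gives (-16*s^3 + 12*s^2 + 5*s + 21)/(4*s^2 + 3*s + 4)
[3] cascade M1, M2, (M3+(M4*M5)+M6) gives (-32*s^5 + 8*s^4 + 38*s^3 + 35*s^2 + 16*s - 21)/(24*s^4 + 6*s^3 + 39*s^2 + 6*s + 24)
Step 3 gives the overall T(s). Then T(0) = -21/24 = -7/8.

Final answer: -7/8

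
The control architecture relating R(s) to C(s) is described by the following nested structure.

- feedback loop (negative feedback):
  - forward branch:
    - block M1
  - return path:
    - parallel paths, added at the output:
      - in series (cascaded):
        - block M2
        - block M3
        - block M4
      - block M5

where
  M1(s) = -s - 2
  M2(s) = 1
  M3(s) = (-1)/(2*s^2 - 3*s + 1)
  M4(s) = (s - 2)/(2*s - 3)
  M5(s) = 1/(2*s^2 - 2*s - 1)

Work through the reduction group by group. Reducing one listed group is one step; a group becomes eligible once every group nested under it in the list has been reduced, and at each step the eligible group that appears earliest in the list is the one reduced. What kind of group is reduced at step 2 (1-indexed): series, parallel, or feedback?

(1) multiply M2, M3, M4 (series)
(2) reduce the parallel group (M2*M3*M4), M5
(3) feedback reduction of M1, ((M2*M3*M4)+M5)
At step 2 the group reduced is parallel.

Therefore the answer is parallel.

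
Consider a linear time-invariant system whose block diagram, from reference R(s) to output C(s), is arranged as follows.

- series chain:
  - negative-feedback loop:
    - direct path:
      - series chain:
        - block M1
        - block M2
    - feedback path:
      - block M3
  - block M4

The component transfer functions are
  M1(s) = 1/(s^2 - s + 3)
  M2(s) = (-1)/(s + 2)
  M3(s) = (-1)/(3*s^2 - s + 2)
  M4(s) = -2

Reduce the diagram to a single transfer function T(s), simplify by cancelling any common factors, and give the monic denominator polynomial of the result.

(1) combine M1, M2 in series -> (-1)/(s^3 + s^2 + s + 6)
(2) close the feedback loop around (M1*M2), M3 -> (-3*s^2 + s - 2)/(3*s^5 + 2*s^4 + 4*s^3 + 19*s^2 - 4*s + 13)
(3) combine [(M1*M2)/(1+(M1*M2)*M3)], M4 in series -> (6*s^2 - 2*s + 4)/(3*s^5 + 2*s^4 + 4*s^3 + 19*s^2 - 4*s + 13)
Step 3 gives the fully reduced T(s), with no common factor left to cancel. The denominator's leading coefficient is 3, so divide each of its coefficients by 3 to get the monic form.

Hence the answer: s^5 + 2*s^4/3 + 4*s^3/3 + 19*s^2/3 - 4*s/3 + 13/3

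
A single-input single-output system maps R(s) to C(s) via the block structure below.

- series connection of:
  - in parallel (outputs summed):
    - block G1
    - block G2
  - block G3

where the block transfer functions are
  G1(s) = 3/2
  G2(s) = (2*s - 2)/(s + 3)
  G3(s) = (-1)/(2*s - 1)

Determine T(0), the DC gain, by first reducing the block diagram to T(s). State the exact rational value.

First reduce the diagram to T(s).

(1) parallel reduction of G1, G2; result (7*s + 5)/(2*s + 6)
(2) multiply (G1+G2), G3 (series); result (-7*s - 5)/(4*s^2 + 10*s - 6)
DC gain: substitute s = 0 into T(s) from step 2: T(0) = -5/(-6) = 5/6.

Answer: 5/6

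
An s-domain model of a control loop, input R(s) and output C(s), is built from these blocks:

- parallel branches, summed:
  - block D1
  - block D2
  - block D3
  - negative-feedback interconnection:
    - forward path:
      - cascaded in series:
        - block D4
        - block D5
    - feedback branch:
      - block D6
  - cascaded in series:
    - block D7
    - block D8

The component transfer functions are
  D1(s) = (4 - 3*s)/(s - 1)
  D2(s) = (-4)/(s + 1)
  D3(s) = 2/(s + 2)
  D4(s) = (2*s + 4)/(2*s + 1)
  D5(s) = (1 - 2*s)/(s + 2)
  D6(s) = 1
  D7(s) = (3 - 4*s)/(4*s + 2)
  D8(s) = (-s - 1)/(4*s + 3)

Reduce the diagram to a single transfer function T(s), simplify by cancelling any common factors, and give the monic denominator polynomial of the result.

(1) cascade D4, D5: (2 - 4*s)/(2*s + 1)
(2) collapse the loop ((D4*D5) forward, D6 return): (4*s - 2)/(2*s - 3)
(3) reduce the series chain D7, D8: (4*s^2 + s - 3)/(16*s^2 + 20*s + 6)
(4) combine D1, D2, D3, [(D4*D5)/(1+(D4*D5)*D6)], (D7*D8) in parallel: (-24*s^6 - 18*s^5 + 243*s^4 + 587*s^3 - 139*s^2 - 655*s - 246)/(32*s^6 + 56*s^5 - 96*s^4 - 170*s^3 + 28*s^2 + 114*s + 36)
No further cancellation is possible in the step-4 result, so that is T(s). Its denominator becomes monic after dividing by the leading coefficient 32.

Therefore the answer is s^6 + 7*s^5/4 - 3*s^4 - 85*s^3/16 + 7*s^2/8 + 57*s/16 + 9/8.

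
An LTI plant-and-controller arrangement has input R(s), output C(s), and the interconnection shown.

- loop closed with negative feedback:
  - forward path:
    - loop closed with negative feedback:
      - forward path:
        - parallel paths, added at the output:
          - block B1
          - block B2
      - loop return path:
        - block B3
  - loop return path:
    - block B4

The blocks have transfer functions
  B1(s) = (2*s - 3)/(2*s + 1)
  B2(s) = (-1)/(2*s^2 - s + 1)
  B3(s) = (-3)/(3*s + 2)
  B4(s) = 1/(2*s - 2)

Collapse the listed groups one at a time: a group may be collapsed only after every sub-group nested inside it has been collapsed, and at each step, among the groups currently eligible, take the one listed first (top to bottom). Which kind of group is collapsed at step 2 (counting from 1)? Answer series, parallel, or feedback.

1. add B1, B2 (parallel)
2. reduce the feedback loop with forward (B1+B2) and return B3
3. feedback reduction of [(B1+B2)/(1+(B1+B2)*B3)], B4
Step 2: feedback.

Therefore the answer is feedback.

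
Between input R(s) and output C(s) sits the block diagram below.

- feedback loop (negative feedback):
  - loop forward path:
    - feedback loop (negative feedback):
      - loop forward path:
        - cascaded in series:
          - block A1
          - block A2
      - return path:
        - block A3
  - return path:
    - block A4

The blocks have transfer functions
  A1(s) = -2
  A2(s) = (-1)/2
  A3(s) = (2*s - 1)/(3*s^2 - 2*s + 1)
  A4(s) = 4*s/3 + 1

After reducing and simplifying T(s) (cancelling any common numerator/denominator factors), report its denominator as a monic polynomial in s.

Reducing step by step:

(1) cascade A1, A2 -> 1
(2) close the feedback loop around (A1*A2), A3 -> (3*s^2 - 2*s + 1)/(3*s^2)
(3) apply the feedback formula to [(A1*A2)/(1+(A1*A2)*A3)], A4 -> (9*s^2 - 6*s + 3)/(12*s^3 + 10*s^2 - 2*s + 3)
No further cancellation is possible in the step-3 result, so that is T(s). Its denominator becomes monic after dividing by the leading coefficient 12.

Answer: s^3 + 5*s^2/6 - s/6 + 1/4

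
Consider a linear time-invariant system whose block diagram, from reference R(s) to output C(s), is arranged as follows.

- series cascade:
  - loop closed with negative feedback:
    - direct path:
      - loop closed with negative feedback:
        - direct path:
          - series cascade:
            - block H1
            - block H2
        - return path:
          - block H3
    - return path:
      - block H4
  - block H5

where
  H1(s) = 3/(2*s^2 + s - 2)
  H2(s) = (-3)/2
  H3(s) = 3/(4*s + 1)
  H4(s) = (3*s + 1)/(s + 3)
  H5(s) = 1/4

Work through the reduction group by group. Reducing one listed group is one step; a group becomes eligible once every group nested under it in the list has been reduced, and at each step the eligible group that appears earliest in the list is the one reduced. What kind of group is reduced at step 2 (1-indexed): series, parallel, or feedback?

Reducing step by step:

Step 1: reduce the series chain H1, H2
Step 2: close the feedback loop around (H1*H2), H3
Step 3: close the feedback loop around [(H1*H2)/(1+(H1*H2)*H3)], H4
Step 4: series reduction of [[(H1*H2)/(1+(H1*H2)*H3)]/(1+[(H1*H2)/(1+(H1*H2)*H3)]*H4)], H5
Step 2: feedback.

Answer: feedback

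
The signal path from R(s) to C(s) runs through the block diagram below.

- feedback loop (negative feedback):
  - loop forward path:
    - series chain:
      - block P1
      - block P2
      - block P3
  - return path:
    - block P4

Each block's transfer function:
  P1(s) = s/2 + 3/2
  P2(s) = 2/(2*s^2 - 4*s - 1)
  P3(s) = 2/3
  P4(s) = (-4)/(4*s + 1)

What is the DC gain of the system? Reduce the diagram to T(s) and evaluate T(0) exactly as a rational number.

Step 1 - multiply P1, P2, P3 (series) -> (2*s + 6)/(6*s^2 - 12*s - 3)
Step 2 - feedback reduction of (P1*P2*P3), P4 -> (8*s^2 + 26*s + 6)/(24*s^3 - 42*s^2 - 32*s - 27)
The step-2 result is T(s). Setting s = 0: T(0) = 6/(-27) = -2/9.

Answer: -2/9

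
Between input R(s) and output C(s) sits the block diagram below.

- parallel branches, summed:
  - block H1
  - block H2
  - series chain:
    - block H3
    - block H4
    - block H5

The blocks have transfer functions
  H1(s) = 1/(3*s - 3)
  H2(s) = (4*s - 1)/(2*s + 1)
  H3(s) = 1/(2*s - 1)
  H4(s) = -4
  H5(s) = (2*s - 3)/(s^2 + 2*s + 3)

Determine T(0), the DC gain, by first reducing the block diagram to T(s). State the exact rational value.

Step 1 - cascade H3, H4, H5 = (12 - 8*s)/(2*s^3 + 3*s^2 + 4*s - 3)
Step 2 - add H1, H2, (H3*H4*H5) (parallel) = (24*s^5 + 10*s^4 - 31*s^3 + 20*s^2 + 43*s - 48)/(12*s^5 + 12*s^4 + 9*s^3 - 39*s^2 - 3*s + 9)
Step 2 gives the overall T(s). Then T(0) = -48/9 = -16/3.

Answer: -16/3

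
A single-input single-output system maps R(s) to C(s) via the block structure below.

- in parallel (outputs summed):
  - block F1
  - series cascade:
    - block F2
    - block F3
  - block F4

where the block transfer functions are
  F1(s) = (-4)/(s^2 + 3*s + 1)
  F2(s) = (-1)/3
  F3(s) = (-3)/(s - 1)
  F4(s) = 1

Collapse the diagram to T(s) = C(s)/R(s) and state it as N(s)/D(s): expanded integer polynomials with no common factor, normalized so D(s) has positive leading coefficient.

Step 1 - reduce the series chain F2, F3 gives 1/(s - 1)
Step 2 - combine F1, (F2*F3), F4 in parallel; the result is T(s) itself (integer coefficients, no common factor, positive leading denominator coefficient)

Therefore the answer is (s^3 + 3*s^2 - 3*s + 4)/(s^3 + 2*s^2 - 2*s - 1).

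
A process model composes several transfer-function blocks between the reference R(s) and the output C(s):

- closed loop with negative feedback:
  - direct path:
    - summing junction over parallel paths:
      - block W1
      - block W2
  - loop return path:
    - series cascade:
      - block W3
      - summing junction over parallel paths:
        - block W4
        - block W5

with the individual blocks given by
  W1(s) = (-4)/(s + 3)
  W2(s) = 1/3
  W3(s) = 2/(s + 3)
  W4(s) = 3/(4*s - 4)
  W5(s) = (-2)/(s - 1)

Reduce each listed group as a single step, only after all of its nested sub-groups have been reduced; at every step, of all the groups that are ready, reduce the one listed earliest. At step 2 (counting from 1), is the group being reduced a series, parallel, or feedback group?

Reducing step by step:

(1) combine W1, W2 in parallel
(2) combine W4, W5 in parallel
(3) multiply W3, (W4+W5) (series)
(4) close the feedback loop around (W1+W2), (W3*(W4+W5))
Step 2: parallel.

Answer: parallel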